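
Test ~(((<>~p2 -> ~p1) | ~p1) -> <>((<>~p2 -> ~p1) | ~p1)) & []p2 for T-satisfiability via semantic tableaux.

Unsatisfiable

1. ~(((<>~p2 -> ~p1) | ~p1) -> <>((<>~p2 -> ~p1) | ~p1)) & []p2, 0
2. ~(((<>~p2 -> ~p1) | ~p1) -> <>((<>~p2 -> ~p1) | ~p1)), 0
3. []p2, 0
4. (<>~p2 -> ~p1) | ~p1, 0
5. ~<>((<>~p2 -> ~p1) | ~p1), 0
6. p2, 0
7. ~((<>~p2 -> ~p1) | ~p1), 0
8. ~(<>~p2 -> ~p1), 0
9. p1, 0
10. <>~p2, 0
11. <>~p2 -> ~p1, 0
12. ~<>~p2, 0
13. ~p2, 1
14. p2, 1
Accessibility: 0R0, 0R1, 1R1
Branch closes: p2 and ~p2 both at 1.
Every branch closes; the branch above is one of them.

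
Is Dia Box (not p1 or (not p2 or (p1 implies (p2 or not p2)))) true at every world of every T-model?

Valid in T

Tableau for the negation not Dia Box (not p1 or (not p2 or (p1 implies (p2 or not p2)))):
1. not Dia Box (not p1 or (not p2 or (p1 implies (p2 or not p2)))), 0
2. not Box (not p1 or (not p2 or (p1 implies (p2 or not p2)))), 0   [neg-Dia-rule on 1 via 0R0]
3. not (not p1 or (not p2 or (p1 implies (p2 or not p2)))), 1   [neg-Box-rule on 2: fresh world 1, 0R1]
4. p1, 1   [neg-or-rule on 3]
5. not (not p2 or (p1 implies (p2 or not p2))), 1   [neg-or-rule on 3]
6. p2, 1   [neg-or-rule on 5]
7. not (p1 implies (p2 or not p2)), 1   [neg-or-rule on 5]
8. not (p2 or not p2), 1   [neg-implies-rule on 7]
9. not p2, 1   [neg-or-rule on 8]
Accessibility: 0R0, 0R1, 1R1
Branch closes: p2 and not p2 both at 1.
Every branch of the negation's tableau closes; the branch above is one of them.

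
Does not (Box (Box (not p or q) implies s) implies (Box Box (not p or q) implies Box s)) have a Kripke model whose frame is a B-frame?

Unsatisfiable

1. not (Box (Box (not p or q) implies s) implies (Box Box (not p or q) implies Box s)), 0
2. Box (Box (not p or q) implies s), 0   [neg-implies-rule on 1]
3. not (Box Box (not p or q) implies Box s), 0   [neg-implies-rule on 1]
4. Box Box (not p or q), 0   [neg-implies-rule on 3]
5. not Box s, 0   [neg-implies-rule on 3]
6. Box (not p or q) implies s, 0   [Box-rule on 2 via 0R0]
7. Box (not p or q), 0   [Box-rule on 4 via 0R0]
8. not p or q, 0   [Box-rule on 7 via 0R0]
9. not Box (not p or q), 0   [implies-rule on 6 (branches; this branch)]
10. q, 0   [or-rule on 8 (branches; this branch)]
11. not s, 1   [neg-Box-rule on 5: fresh world 1, 0R1]
12. Box (not p or q) implies s, 1   [Box-rule on 2 via 0R1]
13. Box (not p or q), 1   [Box-rule on 4 via 0R1]
14. not p or q, 1   [Box-rule on 7 via 0R1]
15. not Box (not p or q), 1   [implies-rule on 12 (branches; this branch)]
16. q, 1   [or-rule on 14 (branches; this branch)]
17. not (not p or q), 2   [neg-Box-rule on 9: fresh world 2, 0R2]
18. p, 2   [neg-or-rule on 17]
19. not q, 2   [neg-or-rule on 17]
20. Box (not p or q) implies s, 2   [Box-rule on 2 via 0R2]
21. Box (not p or q), 2   [Box-rule on 4 via 0R2]
22. not p or q, 2   [Box-rule on 7 via 0R2]
23. s, 2   [implies-rule on 20 (branches; this branch)]
24. q, 2   [or-rule on 22 (branches; this branch)]
Accessibility: 0R0, 0R1, 0R2, 1R0, 1R1, 2R0, 2R2
Branch closes: q and not q both at 2.
(One branch shown.) All branches close.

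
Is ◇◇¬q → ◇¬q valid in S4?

Tableau for the negation ¬(◇◇¬q → ◇¬q):
1. ¬(◇◇¬q → ◇¬q), u
2. ◇◇¬q, u
3. ¬◇¬q, u
4. q, u
5. ◇¬q, v
6. q, v
7. ¬q, w
8. q, w
Accessibility: uRu, uRv, uRw, vRv, vRw, wRw
Branch closes: q and ¬q both at w.
All branches of the negation close; one closing branch shown above.

Valid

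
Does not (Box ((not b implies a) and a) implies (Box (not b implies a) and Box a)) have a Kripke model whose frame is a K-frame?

1. not (Box ((not b implies a) and a) implies (Box (not b implies a) and Box a)), 0
2. Box ((not b implies a) and a), 0   [neg-implies-rule on 1]
3. not (Box (not b implies a) and Box a), 0   [neg-implies-rule on 1]
4. not Box (not b implies a), 0   [neg-and-rule on 3 (branches; this branch)]
5. not (not b implies a), 1   [neg-Box-rule on 4: fresh world 1, 0R1]
6. not b, 1   [neg-implies-rule on 5]
7. not a, 1   [neg-implies-rule on 5]
8. (not b implies a) and a, 1   [Box-rule on 2 via 0R1]
9. not b implies a, 1   [and-rule on 8]
10. a, 1   [and-rule on 8]
Accessibility: 0R1
Branch closes: a and not a both at 1.
(One branch shown.) All branches close.

Unsatisfiable (every branch closes)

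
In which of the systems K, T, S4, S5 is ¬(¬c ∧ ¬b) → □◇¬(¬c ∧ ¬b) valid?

S5-tableau for the negation ¬(¬(¬c ∧ ¬b) → □◇¬(¬c ∧ ¬b)):
1. ¬(¬(¬c ∧ ¬b) → □◇¬(¬c ∧ ¬b)), 0
2. ¬(¬c ∧ ¬b), 0
3. ¬□◇¬(¬c ∧ ¬b), 0
4. b, 0
5. ¬◇¬(¬c ∧ ¬b), 1
6. ¬c ∧ ¬b, 0
7. ¬c, 0
8. ¬b, 0
Accessibility: 0R0, 0R1, 1R0, 1R1
Branch closes: b and ¬b both at 0.
Every branch closes (one shown): valid in S5.
S4-tableau for the negation ¬(¬(¬c ∧ ¬b) → □◇¬(¬c ∧ ¬b)):
1. ¬(¬(¬c ∧ ¬b) → □◇¬(¬c ∧ ¬b)), 0
2. ¬(¬c ∧ ¬b), 0
3. ¬□◇¬(¬c ∧ ¬b), 0
4. b, 0
5. ¬◇¬(¬c ∧ ¬b), 1
6. ¬c ∧ ¬b, 1
7. ¬c, 1
8. ¬b, 1
Accessibility: 0R0, 0R1, 1R1
Complete open branch: countermodel on an S4-frame, so not valid in S4, nor in K, T (the same frame is also a K-frame and a T-frame).

S5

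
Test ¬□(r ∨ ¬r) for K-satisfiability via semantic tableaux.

No, unsatisfiable

1. ¬□(r ∨ ¬r), 0
2. ¬(r ∨ ¬r), 1
3. ¬r, 1
4. r, 1
Accessibility: 0R1
Branch closes: r and ¬r both at 1.
Every branch closes; the branch above is one of them.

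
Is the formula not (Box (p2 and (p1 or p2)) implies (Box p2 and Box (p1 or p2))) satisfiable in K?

Unsatisfiable

1. not (Box (p2 and (p1 or p2)) implies (Box p2 and Box (p1 or p2))), 0
2. Box (p2 and (p1 or p2)), 0   [neg-implies-rule on 1]
3. not (Box p2 and Box (p1 or p2)), 0   [neg-implies-rule on 1]
4. not Box (p1 or p2), 0   [neg-and-rule on 3 (branches; this branch)]
5. not (p1 or p2), 1   [neg-Box-rule on 4: fresh world 1, 0R1]
6. not p1, 1   [neg-or-rule on 5]
7. not p2, 1   [neg-or-rule on 5]
8. p2 and (p1 or p2), 1   [Box-rule on 2 via 0R1]
9. p2, 1   [and-rule on 8]
10. p1 or p2, 1   [and-rule on 8]
Accessibility: 0R1
Branch closes: p2 and not p2 both at 1.
All branches of the tableau close; one closing branch shown above.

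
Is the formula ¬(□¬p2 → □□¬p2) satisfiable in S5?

1. ¬(□¬p2 → □□¬p2), w0
2. □¬p2, w0
3. ¬□□¬p2, w0
4. ¬p2, w0
5. ¬□¬p2, w1
6. ¬p2, w1
7. p2, w2
8. ¬p2, w2
Accessibility: w0Rw0, w0Rw1, w0Rw2, w1Rw0, w1Rw1, w1Rw2, w2Rw0, w2Rw1, w2Rw2
Branch closes: p2 and ¬p2 both at w2.
(One branch shown.) All branches close.

No, unsatisfiable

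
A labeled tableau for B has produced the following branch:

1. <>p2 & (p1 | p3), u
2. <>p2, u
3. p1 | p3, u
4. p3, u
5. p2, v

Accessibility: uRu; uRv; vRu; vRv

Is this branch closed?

Open

No atom appears with both signs at the same world.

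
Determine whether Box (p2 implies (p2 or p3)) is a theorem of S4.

Yes, valid

Tableau for the negation not Box (p2 implies (p2 or p3)):
1. not Box (p2 implies (p2 or p3)), u
2. not (p2 implies (p2 or p3)), v
3. p2, v
4. not (p2 or p3), v
5. not p2, v
6. not p3, v
Accessibility: uRu, uRv, vRv
Branch closes: p2 and not p2 both at v.
All branches of the negation close; one closing branch shown above.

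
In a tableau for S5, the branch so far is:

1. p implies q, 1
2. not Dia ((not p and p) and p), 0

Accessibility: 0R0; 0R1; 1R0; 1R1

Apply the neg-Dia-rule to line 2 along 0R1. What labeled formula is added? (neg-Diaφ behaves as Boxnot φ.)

not ((not p and p) and p), 1

neg-Diaφ behaves as Boxnot φ: propagate the negated body to each accessible world.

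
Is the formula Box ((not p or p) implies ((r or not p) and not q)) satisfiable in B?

Satisfiable (open branch found)

1. Box ((not p or p) implies ((r or not p) and not q)), 0
2. (not p or p) implies ((r or not p) and not q), 0
3. (r or not p) and not q, 0
4. r or not p, 0
5. not q, 0
6. not p, 0
Accessibility: 0R0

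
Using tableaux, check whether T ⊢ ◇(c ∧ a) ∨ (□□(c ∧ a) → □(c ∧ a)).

Valid in T

Tableau for the negation ¬(◇(c ∧ a) ∨ (□□(c ∧ a) → □(c ∧ a))):
1. ¬(◇(c ∧ a) ∨ (□□(c ∧ a) → □(c ∧ a))), u
2. ¬◇(c ∧ a), u
3. ¬(□□(c ∧ a) → □(c ∧ a)), u
4. □□(c ∧ a), u
5. ¬□(c ∧ a), u
6. ¬(c ∧ a), u
7. □(c ∧ a), u
8. c ∧ a, u
9. c, u
10. a, u
11. ¬a, u
Accessibility: uRu
Branch closes: a and ¬a both at u.
Every branch of the negation's tableau closes; the branch above is one of them.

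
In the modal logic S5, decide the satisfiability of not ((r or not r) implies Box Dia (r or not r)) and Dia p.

1. not ((r or not r) implies Box Dia (r or not r)) and Dia p, w0
2. not ((r or not r) implies Box Dia (r or not r)), w0   [and-rule on 1]
3. Dia p, w0   [and-rule on 1]
4. r or not r, w0   [neg-implies-rule on 2]
5. not Box Dia (r or not r), w0   [neg-implies-rule on 2]
6. not r, w0   [or-rule on 4 (branches; this branch)]
7. p, w1   [Dia-rule on 3: fresh world w1, w0Rw1]
8. not Dia (r or not r), w2   [neg-Box-rule on 5: fresh world w2, w0Rw2]
9. not (r or not r), w0   [neg-Dia-rule on 8 via w2Rw0]
10. r, w0   [neg-or-rule on 9]
Accessibility: w0Rw0, w0Rw1, w0Rw2, w1Rw0, w1Rw1, w1Rw2, w2Rw0, w2Rw1, w2Rw2
Branch closes: r and not r both at w0.
All branches of the tableau close; one closing branch shown above.

Unsatisfiable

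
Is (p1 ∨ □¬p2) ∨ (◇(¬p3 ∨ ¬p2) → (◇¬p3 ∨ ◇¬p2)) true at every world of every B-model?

Tableau for the negation ¬((p1 ∨ □¬p2) ∨ (◇(¬p3 ∨ ¬p2) → (◇¬p3 ∨ ◇¬p2))):
1. ¬((p1 ∨ □¬p2) ∨ (◇(¬p3 ∨ ¬p2) → (◇¬p3 ∨ ◇¬p2))), u
2. ¬(p1 ∨ □¬p2), u
3. ¬(◇(¬p3 ∨ ¬p2) → (◇¬p3 ∨ ◇¬p2)), u
4. ¬p1, u
5. ¬□¬p2, u
6. ◇(¬p3 ∨ ¬p2), u
7. ¬(◇¬p3 ∨ ◇¬p2), u
8. ¬◇¬p3, u
9. ¬◇¬p2, u
10. p3, u
11. p2, u
12. p2, v
13. p3, v
14. ¬p3 ∨ ¬p2, w
15. p3, w
16. p2, w
17. ¬p2, w
Accessibility: uRu, uRv, uRw, vRu, vRv, wRu, wRw
Branch closes: p2 and ¬p2 both at w.
All branches of the negation close; one closing branch shown above.

Yes, valid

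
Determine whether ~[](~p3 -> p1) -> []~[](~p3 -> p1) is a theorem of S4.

No, not valid

Tableau for the negation ~(~[](~p3 -> p1) -> []~[](~p3 -> p1)):
1. ~(~[](~p3 -> p1) -> []~[](~p3 -> p1)), w0
2. ~[](~p3 -> p1), w0   [~->-rule on 1]
3. ~[]~[](~p3 -> p1), w0   [~->-rule on 1]
4. ~(~p3 -> p1), w1   [~[]-rule on 2: fresh world w1, w0Rw1]
5. ~p3, w1   [~->-rule on 4]
6. ~p1, w1   [~->-rule on 4]
7. [](~p3 -> p1), w2   [~[]-rule on 3: fresh world w2, w0Rw2]
8. ~p3 -> p1, w2   [[]-rule on 7 via w2Rw2]
9. p1, w2   [->-rule on 8 (branches; this branch)]
Accessibility: w0Rw0, w0Rw1, w0Rw2, w1Rw1, w2Rw2
The negation has an open branch (countermodel exists).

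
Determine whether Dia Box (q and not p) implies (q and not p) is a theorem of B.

Tableau for the negation not (Dia Box (q and not p) implies (q and not p)):
1. not (Dia Box (q and not p) implies (q and not p)), 0
2. Dia Box (q and not p), 0
3. not (q and not p), 0
4. p, 0
5. Box (q and not p), 1
6. q and not p, 0
7. q, 0
8. not p, 0
Accessibility: 0R0, 0R1, 1R0, 1R1
Branch closes: p and not p both at 0.
Every branch of the negation's tableau closes; the branch above is one of them.

Valid in B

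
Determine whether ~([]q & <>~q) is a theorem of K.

Tableau for the negation []q & <>~q:
1. []q & <>~q, w0
2. []q, w0   [&-rule on 1]
3. <>~q, w0   [&-rule on 1]
4. ~q, w1   [<>-rule on 3: fresh world w1, w0Rw1]
5. q, w1   [[]-rule on 2 via w0Rw1]
Accessibility: w0Rw1
Branch closes: q and ~q both at w1.
Every branch of the negation's tableau closes; the branch above is one of them.

Valid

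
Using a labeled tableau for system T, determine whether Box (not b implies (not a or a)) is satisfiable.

1. Box (not b implies (not a or a)), 0
2. not b implies (not a or a), 0
3. not a or a, 0
4. a, 0
Accessibility: 0R0

Yes, satisfiable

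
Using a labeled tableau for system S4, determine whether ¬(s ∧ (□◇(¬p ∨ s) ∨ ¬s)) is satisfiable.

Satisfiable

1. ¬(s ∧ (□◇(¬p ∨ s) ∨ ¬s)), u
2. ¬(□◇(¬p ∨ s) ∨ ¬s), u
3. ¬□◇(¬p ∨ s), u
4. s, u
5. ¬◇(¬p ∨ s), v
6. ¬(¬p ∨ s), v
7. p, v
8. ¬s, v
Accessibility: uRu, uRv, vRv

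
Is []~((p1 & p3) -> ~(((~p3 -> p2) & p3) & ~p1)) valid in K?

No, not valid

Tableau for the negation ~[]~((p1 & p3) -> ~(((~p3 -> p2) & p3) & ~p1)):
1. ~[]~((p1 & p3) -> ~(((~p3 -> p2) & p3) & ~p1)), 0
2. (p1 & p3) -> ~(((~p3 -> p2) & p3) & ~p1), 1
3. ~(((~p3 -> p2) & p3) & ~p1), 1
4. p1, 1
Accessibility: 0R1
The negation has an open branch (countermodel exists).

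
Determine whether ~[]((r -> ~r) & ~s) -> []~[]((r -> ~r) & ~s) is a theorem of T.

No, not valid

Tableau for the negation ~(~[]((r -> ~r) & ~s) -> []~[]((r -> ~r) & ~s)):
1. ~(~[]((r -> ~r) & ~s) -> []~[]((r -> ~r) & ~s)), w0
2. ~[]((r -> ~r) & ~s), w0   [~->-rule on 1]
3. ~[]~[]((r -> ~r) & ~s), w0   [~->-rule on 1]
4. ~((r -> ~r) & ~s), w1   [~[]-rule on 2: fresh world w1, w0Rw1]
5. s, w1   [~&-rule on 4 (branches; this branch)]
6. []((r -> ~r) & ~s), w2   [~[]-rule on 3: fresh world w2, w0Rw2]
7. (r -> ~r) & ~s, w2   [[]-rule on 6 via w2Rw2]
8. r -> ~r, w2   [&-rule on 7]
9. ~s, w2   [&-rule on 7]
10. ~r, w2   [->-rule on 8 (branches; this branch)]
Accessibility: w0Rw0, w0Rw1, w0Rw2, w1Rw1, w2Rw2
The negation has an open branch (countermodel exists).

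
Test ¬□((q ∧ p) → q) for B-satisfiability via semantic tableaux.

1. ¬□((q ∧ p) → q), u
2. ¬((q ∧ p) → q), v
3. q ∧ p, v
4. ¬q, v
5. q, v
6. p, v
Accessibility: uRu, uRv, vRu, vRv
Branch closes: q and ¬q both at v.
Every branch closes; the branch above is one of them.

Unsatisfiable (every branch closes)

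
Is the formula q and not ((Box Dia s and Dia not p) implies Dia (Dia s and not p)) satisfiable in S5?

Unsatisfiable

1. q and not ((Box Dia s and Dia not p) implies Dia (Dia s and not p)), w0
2. q, w0
3. not ((Box Dia s and Dia not p) implies Dia (Dia s and not p)), w0
4. Box Dia s and Dia not p, w0
5. not Dia (Dia s and not p), w0
6. Box Dia s, w0
7. Dia not p, w0
8. not (Dia s and not p), w0
9. Dia s, w0
10. p, w0
11. not p, w1
12. not (Dia s and not p), w1
13. Dia s, w1
14. not Dia s, w1
15. not s, w0
16. not s, w1
17. s, w2
18. not (Dia s and not p), w2
19. Dia s, w2
20. not s, w2
Accessibility: w0Rw0, w0Rw1, w0Rw2, w1Rw0, w1Rw1, w1Rw2, w2Rw0, w2Rw1, w2Rw2
Branch closes: s and not s both at w2.
Every branch closes; the branch above is one of them.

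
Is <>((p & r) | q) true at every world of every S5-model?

Tableau for the negation ~<>((p & r) | q):
1. ~<>((p & r) | q), 0
2. ~((p & r) | q), 0   [~<>-rule on 1 via 0R0]
3. ~(p & r), 0   [~|-rule on 2]
4. ~q, 0   [~|-rule on 2]
5. ~r, 0   [~&-rule on 3 (branches; this branch)]
Accessibility: 0R0
The negation has an open branch (countermodel exists).

No, not valid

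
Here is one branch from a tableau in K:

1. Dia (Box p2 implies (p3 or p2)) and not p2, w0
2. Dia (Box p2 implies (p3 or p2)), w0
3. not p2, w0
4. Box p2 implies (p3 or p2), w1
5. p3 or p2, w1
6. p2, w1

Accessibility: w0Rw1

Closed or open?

There is no literal clash: for every atom and world, at most one sign appears.

No, open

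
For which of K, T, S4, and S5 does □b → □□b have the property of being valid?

S4, S5

S4-tableau for the negation ¬(□b → □□b):
1. ¬(□b → □□b), 0
2. □b, 0   [¬→-rule on 1]
3. ¬□□b, 0   [¬→-rule on 1]
4. b, 0   [□-rule on 2 via 0R0]
5. ¬□b, 1   [¬□-rule on 3: fresh world 1, 0R1]
6. b, 1   [□-rule on 2 via 0R1]
7. ¬b, 2   [¬□-rule on 5: fresh world 2, 1R2]
8. b, 2   [□-rule on 2 via 0R2]
Accessibility: 0R0, 0R1, 0R2, 1R1, 1R2, 2R2
Branch closes: b and ¬b both at 2.
Every branch closes (one shown): valid in S4, hence also in S5 (every theorem of S4 is a theorem of S5).
T-tableau for the negation ¬(□b → □□b):
1. ¬(□b → □□b), 0
2. □b, 0   [¬→-rule on 1]
3. ¬□□b, 0   [¬→-rule on 1]
4. b, 0   [□-rule on 2 via 0R0]
5. ¬□b, 1   [¬□-rule on 3: fresh world 1, 0R1]
6. b, 1   [□-rule on 2 via 0R1]
7. ¬b, 2   [¬□-rule on 5: fresh world 2, 1R2]
Accessibility: 0R0, 0R1, 1R1, 1R2, 2R2
Complete open branch: countermodel on a T-frame, so not valid in T, nor in K (the same frame is also a K-frame).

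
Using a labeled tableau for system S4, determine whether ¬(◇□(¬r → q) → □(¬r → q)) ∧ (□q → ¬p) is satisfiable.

Satisfiable

1. ¬(◇□(¬r → q) → □(¬r → q)) ∧ (□q → ¬p), 0
2. ¬(◇□(¬r → q) → □(¬r → q)), 0
3. □q → ¬p, 0
4. ◇□(¬r → q), 0
5. ¬□(¬r → q), 0
6. ¬p, 0
7. □(¬r → q), 1
8. ¬r → q, 1
9. q, 1
10. ¬(¬r → q), 2
11. ¬r, 2
12. ¬q, 2
Accessibility: 0R0, 0R1, 0R2, 1R1, 2R2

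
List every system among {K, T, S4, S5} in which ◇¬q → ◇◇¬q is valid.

T, S4, S5

T-tableau for the negation ¬(◇¬q → ◇◇¬q):
1. ¬(◇¬q → ◇◇¬q), 0
2. ◇¬q, 0
3. ¬◇◇¬q, 0
4. ¬◇¬q, 0
5. q, 0
6. ¬q, 1
7. ¬◇¬q, 1
8. q, 1
Accessibility: 0R0, 0R1, 1R1
Branch closes: q and ¬q both at 1.
Every branch closes (one shown): valid in T, hence also in S4, S5 (every theorem of T is a theorem of S4 and S5).
K-tableau for the negation ¬(◇¬q → ◇◇¬q):
1. ¬(◇¬q → ◇◇¬q), 0
2. ◇¬q, 0
3. ¬◇◇¬q, 0
4. ¬q, 1
5. ¬◇¬q, 1
Accessibility: 0R1
Complete open branch: countermodel on a K-frame, so not valid in K.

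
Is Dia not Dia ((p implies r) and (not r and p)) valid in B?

Valid in B

Tableau for the negation not Dia not Dia ((p implies r) and (not r and p)):
1. not Dia not Dia ((p implies r) and (not r and p)), w0
2. Dia ((p implies r) and (not r and p)), w0   [neg-Dia-rule on 1 via w0Rw0]
3. (p implies r) and (not r and p), w1   [Dia-rule on 2: fresh world w1, w0Rw1]
4. p implies r, w1   [and-rule on 3]
5. not r and p, w1   [and-rule on 3]
6. not r, w1   [and-rule on 5]
7. p, w1   [and-rule on 5]
8. Dia ((p implies r) and (not r and p)), w1   [neg-Dia-rule on 1 via w0Rw1]
9. r, w1   [implies-rule on 4 (branches; this branch)]
Accessibility: w0Rw0, w0Rw1, w1Rw0, w1Rw1
Branch closes: r and not r both at w1.
All branches of the negation close; one closing branch shown above.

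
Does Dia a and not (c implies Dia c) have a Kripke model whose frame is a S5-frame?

Unsatisfiable (every branch closes)

1. Dia a and not (c implies Dia c), u
2. Dia a, u
3. not (c implies Dia c), u
4. c, u
5. not Dia c, u
6. not c, u
Accessibility: uRu
Branch closes: c and not c both at u.
All branches of the tableau close; one closing branch shown above.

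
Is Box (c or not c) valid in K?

Valid in K

Tableau for the negation not Box (c or not c):
1. not Box (c or not c), w0
2. not (c or not c), w1
3. not c, w1
4. c, w1
Accessibility: w0Rw1
Branch closes: c and not c both at w1.
Every branch of the negation's tableau closes; the branch above is one of them.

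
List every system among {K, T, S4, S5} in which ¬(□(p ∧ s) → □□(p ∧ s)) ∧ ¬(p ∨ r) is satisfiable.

T-tableau for the formula:
1. ¬(□(p ∧ s) → □□(p ∧ s)) ∧ ¬(p ∨ r), u
2. ¬(□(p ∧ s) → □□(p ∧ s)), u   [∧-rule on 1]
3. ¬(p ∨ r), u   [∧-rule on 1]
4. □(p ∧ s), u   [¬→-rule on 2]
5. ¬□□(p ∧ s), u   [¬→-rule on 2]
6. ¬p, u   [¬∨-rule on 3]
7. ¬r, u   [¬∨-rule on 3]
8. p ∧ s, u   [□-rule on 4 via uRu]
9. p, u   [∧-rule on 8]
10. s, u   [∧-rule on 8]
Accessibility: uRu
Branch closes: p and ¬p both at u.
Every branch closes (one shown): unsatisfiable in T, hence also in S4, S5 (every S4/S5-frame is a T-frame).
K-tableau for the formula:
1. ¬(□(p ∧ s) → □□(p ∧ s)) ∧ ¬(p ∨ r), u
2. ¬(□(p ∧ s) → □□(p ∧ s)), u   [∧-rule on 1]
3. ¬(p ∨ r), u   [∧-rule on 1]
4. □(p ∧ s), u   [¬→-rule on 2]
5. ¬□□(p ∧ s), u   [¬→-rule on 2]
6. ¬p, u   [¬∨-rule on 3]
7. ¬r, u   [¬∨-rule on 3]
8. ¬□(p ∧ s), v   [¬□-rule on 5: fresh world v, uRv]
9. p ∧ s, v   [□-rule on 4 via uRv]
10. p, v   [∧-rule on 9]
11. s, v   [∧-rule on 9]
12. ¬(p ∧ s), w   [¬□-rule on 8: fresh world w, vRw]
13. ¬s, w   [¬∧-rule on 12 (branches; this branch)]
Accessibility: uRv, vRw
Complete open branch: satisfiable in K.

K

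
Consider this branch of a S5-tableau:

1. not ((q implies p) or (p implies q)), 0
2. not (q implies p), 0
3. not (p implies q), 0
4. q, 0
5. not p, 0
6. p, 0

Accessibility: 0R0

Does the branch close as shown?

Both p and not p appear at 0.

Closed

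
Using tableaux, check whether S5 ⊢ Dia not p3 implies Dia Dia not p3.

Tableau for the negation not (Dia not p3 implies Dia Dia not p3):
1. not (Dia not p3 implies Dia Dia not p3), u
2. Dia not p3, u
3. not Dia Dia not p3, u
4. not Dia not p3, u
5. p3, u
6. not p3, v
7. not Dia not p3, v
8. p3, v
Accessibility: uRu, uRv, vRu, vRv
Branch closes: p3 and not p3 both at v.
All branches of the negation close; one closing branch shown above.

Yes, valid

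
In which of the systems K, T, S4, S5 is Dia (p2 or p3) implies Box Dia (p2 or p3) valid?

S5-tableau for the negation not (Dia (p2 or p3) implies Box Dia (p2 or p3)):
1. not (Dia (p2 or p3) implies Box Dia (p2 or p3)), 0
2. Dia (p2 or p3), 0
3. not Box Dia (p2 or p3), 0
4. p2 or p3, 1
5. p3, 1
6. not Dia (p2 or p3), 2
7. not (p2 or p3), 0
8. not p2, 0
9. not p3, 0
10. not (p2 or p3), 1
11. not p2, 1
12. not p3, 1
Accessibility: 0R0, 0R1, 0R2, 1R0, 1R1, 1R2, 2R0, 2R1, 2R2
Branch closes: p3 and not p3 both at 1.
Every branch closes (one shown): valid in S5.
S4-tableau for the negation not (Dia (p2 or p3) implies Box Dia (p2 or p3)):
1. not (Dia (p2 or p3) implies Box Dia (p2 or p3)), 0
2. Dia (p2 or p3), 0
3. not Box Dia (p2 or p3), 0
4. p2 or p3, 1
5. p3, 1
6. not Dia (p2 or p3), 2
7. not (p2 or p3), 2
8. not p2, 2
9. not p3, 2
Accessibility: 0R0, 0R1, 0R2, 1R1, 2R2
Complete open branch: countermodel on an S4-frame, so not valid in S4, nor in K, T (the same frame is also a K-frame and a T-frame).

S5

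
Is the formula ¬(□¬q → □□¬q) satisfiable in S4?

Unsatisfiable

1. ¬(□¬q → □□¬q), 0
2. □¬q, 0   [¬→-rule on 1]
3. ¬□□¬q, 0   [¬→-rule on 1]
4. ¬q, 0   [□-rule on 2 via 0R0]
5. ¬□¬q, 1   [¬□-rule on 3: fresh world 1, 0R1]
6. ¬q, 1   [□-rule on 2 via 0R1]
7. q, 2   [¬□-rule on 5: fresh world 2, 1R2]
8. ¬q, 2   [□-rule on 2 via 0R2]
Accessibility: 0R0, 0R1, 0R2, 1R1, 1R2, 2R2
Branch closes: q and ¬q both at 2.
Every branch closes; the branch above is one of them.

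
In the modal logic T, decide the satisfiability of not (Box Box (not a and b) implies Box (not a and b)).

1. not (Box Box (not a and b) implies Box (not a and b)), w0
2. Box Box (not a and b), w0
3. not Box (not a and b), w0
4. Box (not a and b), w0
5. not a and b, w0
6. not a, w0
7. b, w0
8. not (not a and b), w1
9. Box (not a and b), w1
10. not a and b, w1
11. not a, w1
12. b, w1
13. not b, w1
Accessibility: w0Rw0, w0Rw1, w1Rw1
Branch closes: b and not b both at w1.
All branches of the tableau close; one closing branch shown above.

Unsatisfiable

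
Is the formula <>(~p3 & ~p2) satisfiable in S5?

Satisfiable

1. <>(~p3 & ~p2), 0
2. ~p3 & ~p2, 1   [<>-rule on 1: fresh world 1, 0R1]
3. ~p3, 1   [&-rule on 2]
4. ~p2, 1   [&-rule on 2]
Accessibility: 0R0, 0R1, 1R0, 1R1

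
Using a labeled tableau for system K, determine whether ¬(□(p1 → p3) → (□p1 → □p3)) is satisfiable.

Unsatisfiable

1. ¬(□(p1 → p3) → (□p1 → □p3)), 0
2. □(p1 → p3), 0
3. ¬(□p1 → □p3), 0
4. □p1, 0
5. ¬□p3, 0
6. ¬p3, 1
7. p1 → p3, 1
8. p1, 1
9. p3, 1
Accessibility: 0R1
Branch closes: p3 and ¬p3 both at 1.
(One branch shown.) All branches close.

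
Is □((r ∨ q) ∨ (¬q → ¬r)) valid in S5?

Tableau for the negation ¬□((r ∨ q) ∨ (¬q → ¬r)):
1. ¬□((r ∨ q) ∨ (¬q → ¬r)), w0
2. ¬((r ∨ q) ∨ (¬q → ¬r)), w1
3. ¬(r ∨ q), w1
4. ¬(¬q → ¬r), w1
5. ¬r, w1
6. ¬q, w1
7. r, w1
Accessibility: w0Rw0, w0Rw1, w1Rw0, w1Rw1
Branch closes: r and ¬r both at w1.
Every branch of the negation's tableau closes; the branch above is one of them.

Valid in S5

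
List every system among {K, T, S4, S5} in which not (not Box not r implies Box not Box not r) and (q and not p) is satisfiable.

S5-tableau for the formula:
1. not (not Box not r implies Box not Box not r) and (q and not p), 0
2. not (not Box not r implies Box not Box not r), 0   [and-rule on 1]
3. q and not p, 0   [and-rule on 1]
4. not Box not r, 0   [neg-implies-rule on 2]
5. not Box not Box not r, 0   [neg-implies-rule on 2]
6. q, 0   [and-rule on 3]
7. not p, 0   [and-rule on 3]
8. r, 1   [neg-Box-rule on 4: fresh world 1, 0R1]
9. Box not r, 2   [neg-Box-rule on 5: fresh world 2, 0R2]
10. not r, 0   [Box-rule on 9 via 2R0]
11. not r, 1   [Box-rule on 9 via 2R1]
Accessibility: 0R0, 0R1, 0R2, 1R0, 1R1, 1R2, 2R0, 2R1, 2R2
Branch closes: r and not r both at 1.
Every branch closes (one shown): unsatisfiable in S5.
S4-tableau for the formula:
1. not (not Box not r implies Box not Box not r) and (q and not p), 0
2. not (not Box not r implies Box not Box not r), 0   [and-rule on 1]
3. q and not p, 0   [and-rule on 1]
4. not Box not r, 0   [neg-implies-rule on 2]
5. not Box not Box not r, 0   [neg-implies-rule on 2]
6. q, 0   [and-rule on 3]
7. not p, 0   [and-rule on 3]
8. r, 1   [neg-Box-rule on 4: fresh world 1, 0R1]
9. Box not r, 2   [neg-Box-rule on 5: fresh world 2, 0R2]
10. not r, 2   [Box-rule on 9 via 2R2]
Accessibility: 0R0, 0R1, 0R2, 1R1, 2R2
Complete open branch: satisfiable in S4, hence also in K, T (this S4-model is also a K-model and a T-model).

K, T, S4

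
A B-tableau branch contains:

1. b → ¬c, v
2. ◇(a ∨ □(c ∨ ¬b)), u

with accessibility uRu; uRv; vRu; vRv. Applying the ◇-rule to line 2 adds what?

a fresh world w with uRw, and a ∨ □(c ∨ ¬b) at w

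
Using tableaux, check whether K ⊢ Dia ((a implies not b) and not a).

Tableau for the negation not Dia ((a implies not b) and not a):
1. not Dia ((a implies not b) and not a), 0
The negation has an open branch (countermodel exists).

Invalid (countermodel exists)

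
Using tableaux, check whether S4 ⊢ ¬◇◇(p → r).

Tableau for the negation ◇◇(p → r):
1. ◇◇(p → r), u
2. ◇(p → r), v
3. p → r, w
4. r, w
Accessibility: uRu, uRv, uRw, vRv, vRw, wRw
The negation has an open branch (countermodel exists).

Invalid (countermodel exists)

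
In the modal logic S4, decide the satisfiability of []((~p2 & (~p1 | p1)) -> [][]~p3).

1. []((~p2 & (~p1 | p1)) -> [][]~p3), 0
2. (~p2 & (~p1 | p1)) -> [][]~p3, 0
3. [][]~p3, 0
4. []~p3, 0
5. ~p3, 0
Accessibility: 0R0

Satisfiable (open branch found)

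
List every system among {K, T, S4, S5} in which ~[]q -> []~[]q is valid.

S5

S4-tableau for the negation ~(~[]q -> []~[]q):
1. ~(~[]q -> []~[]q), w0
2. ~[]q, w0
3. ~[]~[]q, w0
4. ~q, w1
5. []q, w2
6. q, w2
Accessibility: w0Rw0, w0Rw1, w0Rw2, w1Rw1, w2Rw2
Complete open branch: countermodel on an S4-frame, so not valid in S4, nor in K, T (the same frame is also a K-frame and a T-frame).
S5-tableau for the negation ~(~[]q -> []~[]q):
1. ~(~[]q -> []~[]q), w0
2. ~[]q, w0
3. ~[]~[]q, w0
4. ~q, w1
5. []q, w2
6. q, w0
7. q, w1
Accessibility: w0Rw0, w0Rw1, w0Rw2, w1Rw0, w1Rw1, w1Rw2, w2Rw0, w2Rw1, w2Rw2
Branch closes: q and ~q both at w1.
Every branch closes (one shown): valid in S5.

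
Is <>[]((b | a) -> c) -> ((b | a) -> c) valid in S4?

Tableau for the negation ~(<>[]((b | a) -> c) -> ((b | a) -> c)):
1. ~(<>[]((b | a) -> c) -> ((b | a) -> c)), 0
2. <>[]((b | a) -> c), 0
3. ~((b | a) -> c), 0
4. b | a, 0
5. ~c, 0
6. a, 0
7. []((b | a) -> c), 1
8. (b | a) -> c, 1
9. c, 1
Accessibility: 0R0, 0R1, 1R1
The negation has an open branch (countermodel exists).

No, not valid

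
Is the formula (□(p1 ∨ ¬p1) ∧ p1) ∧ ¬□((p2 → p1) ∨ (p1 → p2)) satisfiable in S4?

Unsatisfiable

1. (□(p1 ∨ ¬p1) ∧ p1) ∧ ¬□((p2 → p1) ∨ (p1 → p2)), 0
2. □(p1 ∨ ¬p1) ∧ p1, 0
3. ¬□((p2 → p1) ∨ (p1 → p2)), 0
4. □(p1 ∨ ¬p1), 0
5. p1, 0
6. p1 ∨ ¬p1, 0
7. ¬((p2 → p1) ∨ (p1 → p2)), 1
8. ¬(p2 → p1), 1
9. ¬(p1 → p2), 1
10. p2, 1
11. ¬p1, 1
12. p1, 1
13. ¬p2, 1
Accessibility: 0R0, 0R1, 1R1
Branch closes: p1 and ¬p1 both at 1.
All branches of the tableau close; one closing branch shown above.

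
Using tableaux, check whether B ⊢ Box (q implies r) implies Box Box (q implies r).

Tableau for the negation not (Box (q implies r) implies Box Box (q implies r)):
1. not (Box (q implies r) implies Box Box (q implies r)), w0
2. Box (q implies r), w0
3. not Box Box (q implies r), w0
4. q implies r, w0
5. r, w0
6. not Box (q implies r), w1
7. q implies r, w1
8. r, w1
9. not (q implies r), w2
10. q, w2
11. not r, w2
Accessibility: w0Rw0, w0Rw1, w1Rw0, w1Rw1, w1Rw2, w2Rw1, w2Rw2
The negation has an open branch (countermodel exists).

Not valid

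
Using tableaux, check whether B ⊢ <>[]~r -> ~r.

Valid

Tableau for the negation ~(<>[]~r -> ~r):
1. ~(<>[]~r -> ~r), u
2. <>[]~r, u
3. r, u
4. []~r, v
5. ~r, u
Accessibility: uRu, uRv, vRu, vRv
Branch closes: r and ~r both at u.
Every branch of the negation's tableau closes; the branch above is one of them.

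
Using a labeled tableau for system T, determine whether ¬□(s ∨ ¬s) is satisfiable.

1. ¬□(s ∨ ¬s), u
2. ¬(s ∨ ¬s), v
3. ¬s, v
4. s, v
Accessibility: uRu, uRv, vRv
Branch closes: s and ¬s both at v.
All branches of the tableau close; one closing branch shown above.

Unsatisfiable (every branch closes)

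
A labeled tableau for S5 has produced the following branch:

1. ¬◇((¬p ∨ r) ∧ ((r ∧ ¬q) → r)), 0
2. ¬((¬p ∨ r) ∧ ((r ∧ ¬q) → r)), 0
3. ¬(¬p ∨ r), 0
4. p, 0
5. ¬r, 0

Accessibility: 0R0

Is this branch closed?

There is no literal clash: for every atom and world, at most one sign appears.

No, open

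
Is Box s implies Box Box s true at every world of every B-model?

No, not valid

Tableau for the negation not (Box s implies Box Box s):
1. not (Box s implies Box Box s), u
2. Box s, u
3. not Box Box s, u
4. s, u
5. not Box s, v
6. s, v
7. not s, w
Accessibility: uRu, uRv, vRu, vRv, vRw, wRv, wRw
The negation has an open branch (countermodel exists).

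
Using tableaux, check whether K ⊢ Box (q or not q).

Valid in K

Tableau for the negation not Box (q or not q):
1. not Box (q or not q), 0
2. not (q or not q), 1   [neg-Box-rule on 1: fresh world 1, 0R1]
3. not q, 1   [neg-or-rule on 2]
4. q, 1   [neg-or-rule on 2]
Accessibility: 0R1
Branch closes: q and not q both at 1.
All branches of the negation close; one closing branch shown above.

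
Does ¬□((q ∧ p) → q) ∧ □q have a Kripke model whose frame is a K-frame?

Unsatisfiable (every branch closes)

1. ¬□((q ∧ p) → q) ∧ □q, 0
2. ¬□((q ∧ p) → q), 0
3. □q, 0
4. ¬((q ∧ p) → q), 1
5. q ∧ p, 1
6. ¬q, 1
7. q, 1
8. p, 1
Accessibility: 0R1
Branch closes: q and ¬q both at 1.
(One branch shown.) All branches close.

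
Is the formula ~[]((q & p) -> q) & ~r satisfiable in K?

No, unsatisfiable

1. ~[]((q & p) -> q) & ~r, u
2. ~[]((q & p) -> q), u   [&-rule on 1]
3. ~r, u   [&-rule on 1]
4. ~((q & p) -> q), v   [~[]-rule on 2: fresh world v, uRv]
5. q & p, v   [~->-rule on 4]
6. ~q, v   [~->-rule on 4]
7. q, v   [&-rule on 5]
8. p, v   [&-rule on 5]
Accessibility: uRv
Branch closes: q and ~q both at v.
All branches of the tableau close; one closing branch shown above.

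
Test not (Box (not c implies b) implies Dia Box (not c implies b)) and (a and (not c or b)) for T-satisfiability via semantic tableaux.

Unsatisfiable

1. not (Box (not c implies b) implies Dia Box (not c implies b)) and (a and (not c or b)), u
2. not (Box (not c implies b) implies Dia Box (not c implies b)), u
3. a and (not c or b), u
4. Box (not c implies b), u
5. not Dia Box (not c implies b), u
6. a, u
7. not c or b, u
8. not c implies b, u
9. not Box (not c implies b), u
10. b, u
11. not (not c implies b), v
12. not c, v
13. not b, v
14. not c implies b, v
15. not Box (not c implies b), v
16. b, v
Accessibility: uRu, uRv, vRv
Branch closes: b and not b both at v.
(One branch shown.) All branches close.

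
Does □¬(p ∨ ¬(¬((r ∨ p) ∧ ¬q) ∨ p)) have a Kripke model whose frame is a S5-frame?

1. □¬(p ∨ ¬(¬((r ∨ p) ∧ ¬q) ∨ p)), u
2. ¬(p ∨ ¬(¬((r ∨ p) ∧ ¬q) ∨ p)), u
3. ¬p, u
4. ¬((r ∨ p) ∧ ¬q) ∨ p, u
5. ¬((r ∨ p) ∧ ¬q), u
6. q, u
Accessibility: uRu

Satisfiable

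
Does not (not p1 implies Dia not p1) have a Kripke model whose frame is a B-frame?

1. not (not p1 implies Dia not p1), 0
2. not p1, 0
3. not Dia not p1, 0
4. p1, 0
Accessibility: 0R0
Branch closes: p1 and not p1 both at 0.
All branches of the tableau close; one closing branch shown above.

Unsatisfiable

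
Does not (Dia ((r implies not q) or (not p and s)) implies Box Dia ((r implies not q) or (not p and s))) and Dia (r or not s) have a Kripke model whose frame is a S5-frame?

1. not (Dia ((r implies not q) or (not p and s)) implies Box Dia ((r implies not q) or (not p and s))) and Dia (r or not s), w0
2. not (Dia ((r implies not q) or (not p and s)) implies Box Dia ((r implies not q) or (not p and s))), w0
3. Dia (r or not s), w0
4. Dia ((r implies not q) or (not p and s)), w0
5. not Box Dia ((r implies not q) or (not p and s)), w0
6. r or not s, w1
7. not s, w1
8. (r implies not q) or (not p and s), w2
9. not p and s, w2
10. not p, w2
11. s, w2
12. not Dia ((r implies not q) or (not p and s)), w3
13. not ((r implies not q) or (not p and s)), w0
14. not (r implies not q), w0
15. not (not p and s), w0
16. r, w0
17. q, w0
18. not ((r implies not q) or (not p and s)), w1
19. not (r implies not q), w1
20. not (not p and s), w1
21. r, w1
22. q, w1
23. not ((r implies not q) or (not p and s)), w2
24. not (r implies not q), w2
25. not (not p and s), w2
26. r, w2
27. q, w2
28. not ((r implies not q) or (not p and s)), w3
29. not (r implies not q), w3
30. not (not p and s), w3
31. r, w3
32. q, w3
33. not s, w0
34. not s, w2
Accessibility: w0Rw0, w0Rw1, w0Rw2, w0Rw3, w1Rw0, w1Rw1, w1Rw2, w1Rw3, w2Rw0, w2Rw1, w2Rw2, w2Rw3, w3Rw0, w3Rw1, w3Rw2, w3Rw3
Branch closes: s and not s both at w2.
All branches of the tableau close; one closing branch shown above.

Unsatisfiable (every branch closes)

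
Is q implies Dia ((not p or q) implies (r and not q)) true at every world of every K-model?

Tableau for the negation not (q implies Dia ((not p or q) implies (r and not q))):
1. not (q implies Dia ((not p or q) implies (r and not q))), u
2. q, u
3. not Dia ((not p or q) implies (r and not q)), u
The negation has an open branch (countermodel exists).

Invalid (countermodel exists)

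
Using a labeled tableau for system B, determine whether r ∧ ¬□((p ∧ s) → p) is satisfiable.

No, unsatisfiable

1. r ∧ ¬□((p ∧ s) → p), u
2. r, u
3. ¬□((p ∧ s) → p), u
4. ¬((p ∧ s) → p), v
5. p ∧ s, v
6. ¬p, v
7. p, v
8. s, v
Accessibility: uRu, uRv, vRu, vRv
Branch closes: p and ¬p both at v.
(One branch shown.) All branches close.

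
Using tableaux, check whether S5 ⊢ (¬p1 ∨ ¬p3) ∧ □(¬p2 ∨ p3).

Tableau for the negation ¬((¬p1 ∨ ¬p3) ∧ □(¬p2 ∨ p3)):
1. ¬((¬p1 ∨ ¬p3) ∧ □(¬p2 ∨ p3)), 0
2. ¬□(¬p2 ∨ p3), 0
3. ¬(¬p2 ∨ p3), 1
4. p2, 1
5. ¬p3, 1
Accessibility: 0R0, 0R1, 1R0, 1R1
The negation has an open branch (countermodel exists).

Not valid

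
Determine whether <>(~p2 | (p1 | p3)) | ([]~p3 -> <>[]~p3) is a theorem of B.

Valid in B

Tableau for the negation ~(<>(~p2 | (p1 | p3)) | ([]~p3 -> <>[]~p3)):
1. ~(<>(~p2 | (p1 | p3)) | ([]~p3 -> <>[]~p3)), u
2. ~<>(~p2 | (p1 | p3)), u
3. ~([]~p3 -> <>[]~p3), u
4. []~p3, u
5. ~<>[]~p3, u
6. ~(~p2 | (p1 | p3)), u
7. p2, u
8. ~(p1 | p3), u
9. ~p1, u
10. ~p3, u
11. ~[]~p3, u
12. p3, v
13. ~(~p2 | (p1 | p3)), v
14. p2, v
15. ~(p1 | p3), v
16. ~p1, v
17. ~p3, v
Accessibility: uRu, uRv, vRu, vRv
Branch closes: p3 and ~p3 both at v.
All branches of the negation close; one closing branch shown above.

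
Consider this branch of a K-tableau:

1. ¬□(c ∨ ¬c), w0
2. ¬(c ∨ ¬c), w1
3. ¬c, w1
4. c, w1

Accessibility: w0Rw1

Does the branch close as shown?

Both c and ¬c appear at w1.

Closed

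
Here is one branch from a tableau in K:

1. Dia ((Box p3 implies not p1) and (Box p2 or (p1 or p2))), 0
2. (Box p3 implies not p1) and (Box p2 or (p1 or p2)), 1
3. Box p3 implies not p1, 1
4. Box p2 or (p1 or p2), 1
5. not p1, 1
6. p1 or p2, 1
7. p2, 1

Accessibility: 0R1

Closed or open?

No world carries both an atom and its negation.

Open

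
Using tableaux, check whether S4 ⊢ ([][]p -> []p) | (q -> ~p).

Valid in S4

Tableau for the negation ~(([][]p -> []p) | (q -> ~p)):
1. ~(([][]p -> []p) | (q -> ~p)), 0
2. ~([][]p -> []p), 0
3. ~(q -> ~p), 0
4. [][]p, 0
5. ~[]p, 0
6. q, 0
7. p, 0
8. []p, 0
9. ~p, 1
10. []p, 1
11. p, 1
Accessibility: 0R0, 0R1, 1R1
Branch closes: p and ~p both at 1.
All branches of the negation close; one closing branch shown above.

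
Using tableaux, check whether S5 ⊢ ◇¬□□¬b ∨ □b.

No, not valid

Tableau for the negation ¬(◇¬□□¬b ∨ □b):
1. ¬(◇¬□□¬b ∨ □b), w0
2. ¬◇¬□□¬b, w0   [¬∨-rule on 1]
3. ¬□b, w0   [¬∨-rule on 1]
4. □□¬b, w0   [¬◇-rule on 2 via w0Rw0]
5. □¬b, w0   [□-rule on 4 via w0Rw0]
6. ¬b, w0   [□-rule on 5 via w0Rw0]
7. ¬b, w1   [¬□-rule on 3: fresh world w1, w0Rw1]
8. □□¬b, w1   [¬◇-rule on 2 via w0Rw1]
9. □¬b, w1   [□-rule on 4 via w0Rw1]
Accessibility: w0Rw0, w0Rw1, w1Rw0, w1Rw1
The negation has an open branch (countermodel exists).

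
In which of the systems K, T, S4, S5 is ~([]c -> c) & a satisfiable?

K-tableau for the formula:
1. ~([]c -> c) & a, u
2. ~([]c -> c), u
3. a, u
4. []c, u
5. ~c, u
Complete open branch: satisfiable in K.
T-tableau for the formula:
1. ~([]c -> c) & a, u
2. ~([]c -> c), u
3. a, u
4. []c, u
5. ~c, u
6. c, u
Accessibility: uRu
Branch closes: c and ~c both at u.
Every branch closes (one shown): unsatisfiable in T, hence also in S4, S5 (every S4/S5-frame is a T-frame).

K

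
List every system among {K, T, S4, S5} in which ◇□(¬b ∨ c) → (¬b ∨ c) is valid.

S4-tableau for the negation ¬(◇□(¬b ∨ c) → (¬b ∨ c)):
1. ¬(◇□(¬b ∨ c) → (¬b ∨ c)), w0
2. ◇□(¬b ∨ c), w0
3. ¬(¬b ∨ c), w0
4. b, w0
5. ¬c, w0
6. □(¬b ∨ c), w1
7. ¬b ∨ c, w1
8. c, w1
Accessibility: w0Rw0, w0Rw1, w1Rw1
Complete open branch: countermodel on an S4-frame, so not valid in S4, nor in K, T (the same frame is also a K-frame and a T-frame).
S5-tableau for the negation ¬(◇□(¬b ∨ c) → (¬b ∨ c)):
1. ¬(◇□(¬b ∨ c) → (¬b ∨ c)), w0
2. ◇□(¬b ∨ c), w0
3. ¬(¬b ∨ c), w0
4. b, w0
5. ¬c, w0
6. □(¬b ∨ c), w1
7. ¬b ∨ c, w0
8. ¬b ∨ c, w1
9. c, w0
Accessibility: w0Rw0, w0Rw1, w1Rw0, w1Rw1
Branch closes: c and ¬c both at w0.
Every branch closes (one shown): valid in S5.

S5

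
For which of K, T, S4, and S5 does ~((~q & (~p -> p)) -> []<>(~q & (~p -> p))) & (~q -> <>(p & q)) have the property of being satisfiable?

K, T, S4

S4-tableau for the formula:
1. ~((~q & (~p -> p)) -> []<>(~q & (~p -> p))) & (~q -> <>(p & q)), 0
2. ~((~q & (~p -> p)) -> []<>(~q & (~p -> p))), 0
3. ~q -> <>(p & q), 0
4. ~q & (~p -> p), 0
5. ~[]<>(~q & (~p -> p)), 0
6. ~q, 0
7. ~p -> p, 0
8. <>(p & q), 0
9. p, 0
10. ~<>(~q & (~p -> p)), 1
11. ~(~q & (~p -> p)), 1
12. ~(~p -> p), 1
13. ~p, 1
14. p & q, 2
15. p, 2
16. q, 2
Accessibility: 0R0, 0R1, 0R2, 1R1, 2R2
Complete open branch: satisfiable in S4, hence also in K, T (this S4-model is also a K-model and a T-model).
S5-tableau for the formula:
1. ~((~q & (~p -> p)) -> []<>(~q & (~p -> p))) & (~q -> <>(p & q)), 0
2. ~((~q & (~p -> p)) -> []<>(~q & (~p -> p))), 0
3. ~q -> <>(p & q), 0
4. ~q & (~p -> p), 0
5. ~[]<>(~q & (~p -> p)), 0
6. ~q, 0
7. ~p -> p, 0
8. <>(p & q), 0
9. p, 0
10. ~<>(~q & (~p -> p)), 1
11. ~(~q & (~p -> p)), 0
12. ~(~q & (~p -> p)), 1
13. ~(~p -> p), 0
14. ~p, 0
Accessibility: 0R0, 0R1, 1R0, 1R1
Branch closes: p and ~p both at 0.
Every branch closes (one shown): unsatisfiable in S5.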